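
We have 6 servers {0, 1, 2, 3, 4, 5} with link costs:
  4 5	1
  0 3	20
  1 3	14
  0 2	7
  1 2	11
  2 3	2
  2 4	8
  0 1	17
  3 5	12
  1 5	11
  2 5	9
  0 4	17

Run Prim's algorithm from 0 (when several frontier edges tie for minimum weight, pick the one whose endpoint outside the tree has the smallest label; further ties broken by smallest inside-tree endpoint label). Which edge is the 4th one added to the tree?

Prim, starting at 0.
Step 1: cheapest edge leaving the tree is 0 2 (7); add 2.
Step 2: cheapest edge leaving the tree is 2 3 (2); add 3.
Step 3: cheapest edge leaving the tree is 2 4 (8); add 4.
Step 4: cheapest edge leaving the tree is 4 5 (1); add 5.
Step 5: cheapest edge leaving the tree is 1 2 (11); add 1.
The 4th edge added is 4 5.

4-5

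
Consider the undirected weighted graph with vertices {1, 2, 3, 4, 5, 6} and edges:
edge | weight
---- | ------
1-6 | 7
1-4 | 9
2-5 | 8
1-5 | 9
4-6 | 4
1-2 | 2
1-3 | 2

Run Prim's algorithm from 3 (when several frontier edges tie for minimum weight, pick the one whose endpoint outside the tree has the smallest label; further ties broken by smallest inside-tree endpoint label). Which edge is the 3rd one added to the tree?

1-6

Grow the tree from 3 using Prim:
Step 1: frontier [1-3 2] → take 1-3 (2); add 1.
Step 2: frontier [1-2 2, 1-6 7, 1-4 9, 1-5 9] → take 1-2 (2); add 2.
Step 3: frontier [1-6 7, 1-4 9, 1-5 9, 2-5 8] → take 1-6 (7); add 6.
Step 4: frontier [1-4 9, 1-5 9, 2-5 8, 4-6 4] → take 4-6 (4); add 4.
Step 5: frontier [1-5 9, 2-5 8] → take 2-5 (8); add 5.
The 3rd edge added is 1-6.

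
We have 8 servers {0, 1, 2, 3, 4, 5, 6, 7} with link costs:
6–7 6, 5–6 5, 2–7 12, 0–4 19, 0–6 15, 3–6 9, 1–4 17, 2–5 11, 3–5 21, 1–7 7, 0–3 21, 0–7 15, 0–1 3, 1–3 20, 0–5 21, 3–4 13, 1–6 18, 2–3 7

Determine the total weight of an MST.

50

Sort edges by weight, then run Kruskal:
0–1 (3): add — endpoints in different components.
5–6 (5): add — endpoints in different components.
6–7 (6): add — endpoints in different components.
1–7 (7): add — endpoints in different components.
2–3 (7): add — endpoints in different components.
3–6 (9): add — endpoints in different components.
2–5 (11): skip — 2 and 5 already connected.
2–7 (12): skip — 2 and 7 already connected.
3–4 (13): add — endpoints in different components.
MST edges: 0–1, 5–6, 6–7, 1–7, 2–3, 3–6, 3–4; total weight 3+5+6+7+7+9+13 = 50.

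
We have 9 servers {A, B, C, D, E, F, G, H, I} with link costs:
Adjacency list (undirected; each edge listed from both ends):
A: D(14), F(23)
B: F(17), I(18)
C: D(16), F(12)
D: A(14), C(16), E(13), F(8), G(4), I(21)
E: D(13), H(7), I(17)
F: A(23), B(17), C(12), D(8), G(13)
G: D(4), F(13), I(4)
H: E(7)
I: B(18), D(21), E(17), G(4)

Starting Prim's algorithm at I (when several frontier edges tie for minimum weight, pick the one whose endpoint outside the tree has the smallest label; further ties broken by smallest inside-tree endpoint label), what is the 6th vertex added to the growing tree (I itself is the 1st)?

Prim, starting at I.
Step 1: frontier [G—I 4, E—I 17, B—I 18, D—I 21] → take G—I (4); add G.
Step 2: frontier [D—G 4, F—G 13, E—I 17, B—I 18, D—I 21] → take D—G (4); add D.
Step 3: frontier [D—F 8, D—E 13, A—D 14, C—D 16, F—G 13, E—I 17, B—I 18] → take D—F (8); add F.
Step 4: frontier [D—E 13, A—D 14, C—D 16, C—F 12, B—F 17, A—F 23, E—I 17, B—I 18] → take C—F (12); add C.
Step 5: frontier [D—E 13, A—D 14, B—F 17, A—F 23, E—I 17, B—I 18] → take D—E (13); add E.
Step 6: frontier [A—D 14, E—H 7, B—F 17, A—F 23, B—I 18] → take E—H (7); add H.
Step 7: frontier [A—D 14, B—F 17, A—F 23, B—I 18] → take A—D (14); add A.
Step 8: frontier [B—F 17, B—I 18] → take B—F (17); add B.
Vertex order: I, G, D, F, C, E, H, A, B. The 6th vertex is E.

E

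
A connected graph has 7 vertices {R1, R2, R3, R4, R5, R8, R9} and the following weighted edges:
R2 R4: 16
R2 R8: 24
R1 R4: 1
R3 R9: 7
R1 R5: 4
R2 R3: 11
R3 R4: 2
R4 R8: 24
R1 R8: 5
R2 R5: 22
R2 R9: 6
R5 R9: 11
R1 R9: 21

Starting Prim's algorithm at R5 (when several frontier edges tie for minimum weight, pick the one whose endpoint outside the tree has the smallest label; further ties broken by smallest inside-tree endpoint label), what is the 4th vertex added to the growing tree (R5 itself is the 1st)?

R3

Grow the tree from R5 using Prim:
Step 1: cheapest edge leaving the tree is R1 R5 (4); add R1.
Step 2: cheapest edge leaving the tree is R1 R4 (1); add R4.
Step 3: cheapest edge leaving the tree is R3 R4 (2); add R3.
Step 4: cheapest edge leaving the tree is R1 R8 (5); add R8.
Step 5: cheapest edge leaving the tree is R3 R9 (7); add R9.
Step 6: cheapest edge leaving the tree is R2 R9 (6); add R2.
Vertex order: R5, R1, R4, R3, R8, R9, R2. The 4th vertex is R3.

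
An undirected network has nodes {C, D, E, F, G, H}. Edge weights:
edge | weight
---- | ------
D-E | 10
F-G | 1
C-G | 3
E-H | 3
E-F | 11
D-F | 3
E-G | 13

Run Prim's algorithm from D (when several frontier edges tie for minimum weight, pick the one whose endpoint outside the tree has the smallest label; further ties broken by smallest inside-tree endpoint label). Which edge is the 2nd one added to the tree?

Prim's algorithm from D:
Step 1: cheapest edge leaving the tree is D-F (3); add F.
Step 2: cheapest edge leaving the tree is F-G (1); add G.
Step 3: cheapest edge leaving the tree is C-G (3); add C.
Step 4: cheapest edge leaving the tree is D-E (10); add E.
Step 5: cheapest edge leaving the tree is E-H (3); add H.
The 2nd edge added is F-G.

F-G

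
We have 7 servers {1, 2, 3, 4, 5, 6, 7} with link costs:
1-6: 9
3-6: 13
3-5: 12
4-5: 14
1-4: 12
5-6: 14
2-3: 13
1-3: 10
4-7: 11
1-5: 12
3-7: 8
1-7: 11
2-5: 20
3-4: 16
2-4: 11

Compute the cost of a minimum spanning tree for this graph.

61

Kruskal's algorithm — process edges by increasing weight (ties by edge label):
3-7 (8): add. Components now {1} {2} {3,7} {4} {5} {6}
1-6 (9): add. Components now {1,6} {2} {3,7} {4} {5}
1-3 (10): add. Components now {1,3,6,7} {2} {4} {5}
1-7 (11): skip — 1 and 7 already connected.
2-4 (11): add. Components now {1,3,6,7} {2,4} {5}
4-7 (11): add. Components now {1,2,3,4,6,7} {5}
1-4 (12): skip — 1 and 4 already connected.
1-5 (12): add. Components now {1,2,3,4,5,6,7}
MST edges: 3-7, 1-6, 1-3, 2-4, 4-7, 1-5; total weight 8+9+10+11+11+12 = 61.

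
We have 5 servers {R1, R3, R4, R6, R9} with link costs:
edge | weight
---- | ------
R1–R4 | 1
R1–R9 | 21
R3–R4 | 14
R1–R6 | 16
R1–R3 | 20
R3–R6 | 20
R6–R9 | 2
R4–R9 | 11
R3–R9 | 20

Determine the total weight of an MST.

Grow the tree from R6 using Prim:
Step 1: frontier [R6–R9 2, R1–R6 16, R3–R6 20] → take R6–R9 (2); add R9.
Step 2: frontier [R1–R6 16, R3–R6 20, R4–R9 11, R3–R9 20, R1–R9 21] → take R4–R9 (11); add R4.
Step 3: frontier [R1–R4 1, R3–R4 14, R1–R6 16, R3–R6 20, R3–R9 20, R1–R9 21] → take R1–R4 (1); add R1.
Step 4: frontier [R1–R3 20, R3–R4 14, R3–R6 20, R3–R9 20] → take R3–R4 (14); add R3.
MST edges: R6–R9, R4–R9, R1–R4, R3–R4; total weight 2+11+1+14 = 28.

28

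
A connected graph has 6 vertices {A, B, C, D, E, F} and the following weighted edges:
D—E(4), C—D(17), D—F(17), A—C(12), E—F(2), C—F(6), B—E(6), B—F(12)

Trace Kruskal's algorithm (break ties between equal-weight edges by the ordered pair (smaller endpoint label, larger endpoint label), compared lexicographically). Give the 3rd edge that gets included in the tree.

B-E

Kruskal: consider edges lightest-first.
E—F (2): add — endpoints in different components.
D—E (4): add — endpoints in different components.
B—E (6): add — endpoints in different components.
C—F (6): add — endpoints in different components.
A—C (12): add — endpoints in different components.
The 3rd edge added is B—E.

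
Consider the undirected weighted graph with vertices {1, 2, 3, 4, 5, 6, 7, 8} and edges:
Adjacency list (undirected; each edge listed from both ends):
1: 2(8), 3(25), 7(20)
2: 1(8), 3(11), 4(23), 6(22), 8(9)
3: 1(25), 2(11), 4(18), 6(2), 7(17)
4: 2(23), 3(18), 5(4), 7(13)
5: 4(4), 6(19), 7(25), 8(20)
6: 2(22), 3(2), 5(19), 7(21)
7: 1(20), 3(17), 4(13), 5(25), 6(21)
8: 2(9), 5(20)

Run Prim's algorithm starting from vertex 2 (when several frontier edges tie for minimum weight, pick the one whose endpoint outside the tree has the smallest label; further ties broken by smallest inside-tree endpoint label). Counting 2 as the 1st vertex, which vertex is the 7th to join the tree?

4

Prim, starting at 2.
Step 1: cheapest edge leaving the tree is 1 2 (8); add 1.
Step 2: cheapest edge leaving the tree is 2 8 (9); add 8.
Step 3: cheapest edge leaving the tree is 2 3 (11); add 3.
Step 4: cheapest edge leaving the tree is 3 6 (2); add 6.
Step 5: cheapest edge leaving the tree is 3 7 (17); add 7.
Step 6: cheapest edge leaving the tree is 4 7 (13); add 4.
Step 7: cheapest edge leaving the tree is 4 5 (4); add 5.
Vertex order: 2, 1, 8, 3, 6, 7, 4, 5. The 7th vertex is 4.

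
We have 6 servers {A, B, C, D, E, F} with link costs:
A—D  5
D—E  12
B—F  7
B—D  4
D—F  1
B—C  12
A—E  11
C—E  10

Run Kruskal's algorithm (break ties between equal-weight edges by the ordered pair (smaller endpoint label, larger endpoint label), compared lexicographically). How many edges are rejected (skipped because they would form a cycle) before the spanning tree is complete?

Sort edges by weight, then run Kruskal:
D—F (1): add. Components now {A} {B} {C} {D,F} {E}
B—D (4): add. Components now {A} {B,D,F} {C} {E}
A—D (5): add. Components now {A,B,D,F} {C} {E}
B—F (7): skip — B and F already connected.
C—E (10): add. Components now {A,B,D,F} {C,E}
A—E (11): add. Components now {A,B,C,D,E,F}
Edges rejected before the tree was complete: 1.

1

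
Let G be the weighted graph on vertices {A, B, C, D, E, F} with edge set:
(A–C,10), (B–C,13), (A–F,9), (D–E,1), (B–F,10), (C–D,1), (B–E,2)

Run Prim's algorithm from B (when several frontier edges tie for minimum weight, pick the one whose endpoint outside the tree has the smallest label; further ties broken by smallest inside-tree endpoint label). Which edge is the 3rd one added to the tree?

C-D

Prim, starting at B.
Step 1: frontier [B–E 2, B–F 10, B–C 13] → take B–E (2); add E.
Step 2: frontier [B–F 10, B–C 13, D–E 1] → take D–E (1); add D.
Step 3: frontier [B–F 10, B–C 13, C–D 1] → take C–D (1); add C.
Step 4: frontier [B–F 10, A–C 10] → take A–C (10); add A.
Step 5: frontier [A–F 9, B–F 10] → take A–F (9); add F.
The 3rd edge added is C–D.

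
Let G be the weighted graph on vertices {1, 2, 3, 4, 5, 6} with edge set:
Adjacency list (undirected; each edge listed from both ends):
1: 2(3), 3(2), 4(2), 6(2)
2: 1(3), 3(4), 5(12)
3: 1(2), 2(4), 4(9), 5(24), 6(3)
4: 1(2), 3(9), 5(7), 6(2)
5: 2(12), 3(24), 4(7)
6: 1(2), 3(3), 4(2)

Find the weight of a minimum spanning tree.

Prim, starting at 3.
Step 1: cheapest edge leaving the tree is 1—3 (2); add 1.
Step 2: cheapest edge leaving the tree is 1—4 (2); add 4.
Step 3: cheapest edge leaving the tree is 1—6 (2); add 6.
Step 4: cheapest edge leaving the tree is 1—2 (3); add 2.
Step 5: cheapest edge leaving the tree is 4—5 (7); add 5.
MST edges: 1—3, 1—4, 1—6, 1—2, 4—5; total weight 2+2+2+3+7 = 16.

16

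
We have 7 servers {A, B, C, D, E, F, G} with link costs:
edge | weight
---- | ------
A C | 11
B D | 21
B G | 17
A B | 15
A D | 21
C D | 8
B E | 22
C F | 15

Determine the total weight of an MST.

Kruskal: consider edges lightest-first.
C D (8): add — endpoints in different components.
A C (11): add — endpoints in different components.
A B (15): add — endpoints in different components.
C F (15): add — endpoints in different components.
B G (17): add — endpoints in different components.
A D (21): skip — A and D already connected.
B D (21): skip — B and D already connected.
B E (22): add — endpoints in different components.
MST edges: C D, A C, A B, C F, B G, B E; total weight 8+11+15+15+17+22 = 88.

88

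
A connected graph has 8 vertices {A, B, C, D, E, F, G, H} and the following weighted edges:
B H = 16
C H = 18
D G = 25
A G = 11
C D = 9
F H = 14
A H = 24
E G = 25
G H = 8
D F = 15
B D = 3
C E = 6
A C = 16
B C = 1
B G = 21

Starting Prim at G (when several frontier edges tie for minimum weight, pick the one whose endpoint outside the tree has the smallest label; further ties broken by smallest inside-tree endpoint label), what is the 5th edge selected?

Grow the tree from G using Prim:
Step 1: cheapest edge leaving the tree is G H (8); add H.
Step 2: cheapest edge leaving the tree is A G (11); add A.
Step 3: cheapest edge leaving the tree is F H (14); add F.
Step 4: cheapest edge leaving the tree is D F (15); add D.
Step 5: cheapest edge leaving the tree is B D (3); add B.
Step 6: cheapest edge leaving the tree is B C (1); add C.
Step 7: cheapest edge leaving the tree is C E (6); add E.
The 5th edge added is B D.

B-D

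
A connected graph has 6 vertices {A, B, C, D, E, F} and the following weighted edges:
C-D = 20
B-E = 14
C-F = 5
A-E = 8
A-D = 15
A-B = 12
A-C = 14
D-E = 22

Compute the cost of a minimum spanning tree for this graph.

Prim, starting at B.
Step 1: cheapest edge leaving the tree is A-B (12); add A.
Step 2: cheapest edge leaving the tree is A-E (8); add E.
Step 3: cheapest edge leaving the tree is A-C (14); add C.
Step 4: cheapest edge leaving the tree is C-F (5); add F.
Step 5: cheapest edge leaving the tree is A-D (15); add D.
MST edges: A-B, A-E, A-C, C-F, A-D; total weight 12+8+14+5+15 = 54.

54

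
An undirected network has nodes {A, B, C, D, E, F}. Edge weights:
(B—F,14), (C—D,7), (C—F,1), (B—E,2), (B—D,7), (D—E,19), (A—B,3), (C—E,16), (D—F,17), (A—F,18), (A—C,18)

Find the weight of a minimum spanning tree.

Kruskal's algorithm — process edges by increasing weight (ties by edge label):
C—F (1): add — endpoints in different components.
B—E (2): add — endpoints in different components.
A—B (3): add — endpoints in different components.
B—D (7): add — endpoints in different components.
C—D (7): add — endpoints in different components.
MST edges: C—F, B—E, A—B, B—D, C—D; total weight 1+2+3+7+7 = 20.

20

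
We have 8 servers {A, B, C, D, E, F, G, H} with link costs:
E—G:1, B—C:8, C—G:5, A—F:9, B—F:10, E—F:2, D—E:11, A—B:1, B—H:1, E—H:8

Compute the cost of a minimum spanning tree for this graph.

Prim's algorithm from G:
Step 1: cheapest edge leaving the tree is E—G (1); add E.
Step 2: cheapest edge leaving the tree is E—F (2); add F.
Step 3: cheapest edge leaving the tree is C—G (5); add C.
Step 4: cheapest edge leaving the tree is B—C (8); add B.
Step 5: cheapest edge leaving the tree is A—B (1); add A.
Step 6: cheapest edge leaving the tree is B—H (1); add H.
Step 7: cheapest edge leaving the tree is D—E (11); add D.
MST edges: E—G, E—F, C—G, B—C, A—B, B—H, D—E; total weight 1+2+5+8+1+1+11 = 29.

29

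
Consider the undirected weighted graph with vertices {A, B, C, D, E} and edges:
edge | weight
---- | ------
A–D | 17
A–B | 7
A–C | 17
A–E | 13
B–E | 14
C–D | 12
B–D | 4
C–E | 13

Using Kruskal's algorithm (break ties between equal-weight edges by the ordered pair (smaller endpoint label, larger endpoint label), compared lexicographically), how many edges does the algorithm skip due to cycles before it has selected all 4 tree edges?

Sort edges by weight, then run Kruskal:
B–D (4): add — endpoints in different components.
A–B (7): add — endpoints in different components.
C–D (12): add — endpoints in different components.
A–E (13): add — endpoints in different components.
Edges rejected before the tree was complete: 0.

0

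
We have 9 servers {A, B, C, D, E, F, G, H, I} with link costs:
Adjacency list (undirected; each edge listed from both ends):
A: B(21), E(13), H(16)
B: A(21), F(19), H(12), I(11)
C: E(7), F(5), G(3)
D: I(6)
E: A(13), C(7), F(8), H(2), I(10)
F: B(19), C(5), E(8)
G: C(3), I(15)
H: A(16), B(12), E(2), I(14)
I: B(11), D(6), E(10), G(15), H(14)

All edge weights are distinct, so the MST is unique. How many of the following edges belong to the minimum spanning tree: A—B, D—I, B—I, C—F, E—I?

Sort edges by weight, then run Kruskal:
E—H (2): add — endpoints in different components.
C—G (3): add — endpoints in different components.
C—F (5): add — endpoints in different components.
D—I (6): add — endpoints in different components.
C—E (7): add — endpoints in different components.
E—F (8): skip — E and F already connected.
E—I (10): add — endpoints in different components.
B—I (11): add — endpoints in different components.
B—H (12): skip — B and H already connected.
A—E (13): add — endpoints in different components.
MST edge set: {E—H, C—G, C—F, D—I, C—E, E—I, B—I, A—E}.
Of the listed edges, {D—I, B—I, C—F, E—I} are in the MST → 4.

4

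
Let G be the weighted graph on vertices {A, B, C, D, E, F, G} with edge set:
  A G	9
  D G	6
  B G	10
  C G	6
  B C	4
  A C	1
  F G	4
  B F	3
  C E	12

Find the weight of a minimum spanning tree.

Prim, starting at G.
Step 1: cheapest edge leaving the tree is F G (4); add F.
Step 2: cheapest edge leaving the tree is B F (3); add B.
Step 3: cheapest edge leaving the tree is B C (4); add C.
Step 4: cheapest edge leaving the tree is A C (1); add A.
Step 5: cheapest edge leaving the tree is D G (6); add D.
Step 6: cheapest edge leaving the tree is C E (12); add E.
MST edges: F G, B F, B C, A C, D G, C E; total weight 4+3+4+1+6+12 = 30.

30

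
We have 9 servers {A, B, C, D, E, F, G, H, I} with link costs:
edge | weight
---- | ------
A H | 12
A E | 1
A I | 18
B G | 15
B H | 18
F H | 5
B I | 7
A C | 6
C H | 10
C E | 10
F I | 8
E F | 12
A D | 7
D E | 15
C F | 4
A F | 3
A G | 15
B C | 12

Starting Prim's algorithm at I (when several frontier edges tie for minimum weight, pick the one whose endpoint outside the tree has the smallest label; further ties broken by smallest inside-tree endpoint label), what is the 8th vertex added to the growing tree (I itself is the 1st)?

Prim, starting at I.
Step 1: cheapest edge leaving the tree is B I (7); add B.
Step 2: cheapest edge leaving the tree is F I (8); add F.
Step 3: cheapest edge leaving the tree is A F (3); add A.
Step 4: cheapest edge leaving the tree is A E (1); add E.
Step 5: cheapest edge leaving the tree is C F (4); add C.
Step 6: cheapest edge leaving the tree is F H (5); add H.
Step 7: cheapest edge leaving the tree is A D (7); add D.
Step 8: cheapest edge leaving the tree is A G (15); add G.
Vertex order: I, B, F, A, E, C, H, D, G. The 8th vertex is D.

D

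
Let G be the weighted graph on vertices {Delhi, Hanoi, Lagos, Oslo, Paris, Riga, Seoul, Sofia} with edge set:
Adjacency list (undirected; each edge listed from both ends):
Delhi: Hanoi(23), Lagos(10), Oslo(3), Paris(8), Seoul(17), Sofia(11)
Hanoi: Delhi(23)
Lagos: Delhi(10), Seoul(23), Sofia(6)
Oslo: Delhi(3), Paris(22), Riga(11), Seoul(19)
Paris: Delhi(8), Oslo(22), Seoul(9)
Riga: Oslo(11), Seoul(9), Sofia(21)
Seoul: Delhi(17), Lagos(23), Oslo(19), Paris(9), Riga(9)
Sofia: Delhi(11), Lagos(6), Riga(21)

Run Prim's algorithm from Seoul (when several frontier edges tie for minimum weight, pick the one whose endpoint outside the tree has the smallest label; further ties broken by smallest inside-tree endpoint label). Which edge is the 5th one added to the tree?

Grow the tree from Seoul using Prim:
Step 1: frontier [Paris-Seoul 9, Riga-Seoul 9, Delhi-Seoul 17, Oslo-Seoul 19, Lagos-Seoul 23] → take Paris-Seoul (9); add Paris.
Step 2: frontier [Delhi-Paris 8, Oslo-Paris 22, Riga-Seoul 9, Delhi-Seoul 17, Oslo-Seoul 19, Lagos-Seoul 23] → take Delhi-Paris (8); add Delhi.
Step 3: frontier [Delhi-Oslo 3, Delhi-Lagos 10, Delhi-Sofia 11, Delhi-Hanoi 23, Oslo-Paris 22, Riga-Seoul 9, Oslo-Seoul 19, Lagos-Seoul 23] → take Delhi-Oslo (3); add Oslo.
Step 4: frontier [Delhi-Lagos 10, Delhi-Sofia 11, Delhi-Hanoi 23, Oslo-Riga 11, Riga-Seoul 9, Lagos-Seoul 23] → take Riga-Seoul (9); add Riga.
Step 5: frontier [Delhi-Lagos 10, Delhi-Sofia 11, Delhi-Hanoi 23, Riga-Sofia 21, Lagos-Seoul 23] → take Delhi-Lagos (10); add Lagos.
Step 6: frontier [Delhi-Sofia 11, Delhi-Hanoi 23, Lagos-Sofia 6, Riga-Sofia 21] → take Lagos-Sofia (6); add Sofia.
Step 7: frontier [Delhi-Hanoi 23] → take Delhi-Hanoi (23); add Hanoi.
The 5th edge added is Delhi-Lagos.

Delhi-Lagos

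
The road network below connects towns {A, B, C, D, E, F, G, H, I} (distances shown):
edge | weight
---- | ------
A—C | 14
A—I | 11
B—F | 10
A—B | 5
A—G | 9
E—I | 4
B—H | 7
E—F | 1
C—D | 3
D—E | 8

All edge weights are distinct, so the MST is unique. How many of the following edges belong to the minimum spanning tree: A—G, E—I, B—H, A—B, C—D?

Kruskal's algorithm — process edges by increasing weight (ties by edge label):
E—F (1): add — endpoints in different components.
C—D (3): add — endpoints in different components.
E—I (4): add — endpoints in different components.
A—B (5): add — endpoints in different components.
B—H (7): add — endpoints in different components.
D—E (8): add — endpoints in different components.
A—G (9): add — endpoints in different components.
B—F (10): add — endpoints in different components.
MST edge set: {E—F, C—D, E—I, A—B, B—H, D—E, A—G, B—F}.
Of the listed edges, {A—G, E—I, B—H, A—B, C—D} are in the MST → 5.

5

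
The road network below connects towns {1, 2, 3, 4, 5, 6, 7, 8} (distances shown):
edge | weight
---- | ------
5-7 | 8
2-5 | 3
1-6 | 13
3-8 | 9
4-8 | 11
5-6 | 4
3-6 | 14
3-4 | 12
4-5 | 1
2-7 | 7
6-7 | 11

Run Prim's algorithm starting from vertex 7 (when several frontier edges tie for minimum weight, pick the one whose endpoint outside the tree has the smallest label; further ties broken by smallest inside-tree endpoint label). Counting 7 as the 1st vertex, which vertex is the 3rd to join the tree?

5

Grow the tree from 7 using Prim:
Step 1: frontier [2-7 7, 5-7 8, 6-7 11] → take 2-7 (7); add 2.
Step 2: frontier [2-5 3, 5-7 8, 6-7 11] → take 2-5 (3); add 5.
Step 3: frontier [4-5 1, 5-6 4, 6-7 11] → take 4-5 (1); add 4.
Step 4: frontier [4-8 11, 3-4 12, 5-6 4, 6-7 11] → take 5-6 (4); add 6.
Step 5: frontier [4-8 11, 3-4 12, 1-6 13, 3-6 14] → take 4-8 (11); add 8.
Step 6: frontier [3-4 12, 1-6 13, 3-6 14, 3-8 9] → take 3-8 (9); add 3.
Step 7: frontier [1-6 13] → take 1-6 (13); add 1.
Vertex order: 7, 2, 5, 4, 6, 8, 3, 1. The 3rd vertex is 5.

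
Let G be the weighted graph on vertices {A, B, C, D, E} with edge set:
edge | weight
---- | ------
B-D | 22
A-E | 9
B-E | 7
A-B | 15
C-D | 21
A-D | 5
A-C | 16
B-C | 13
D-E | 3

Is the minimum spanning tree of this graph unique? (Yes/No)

Yes

Sort edges by weight, then run Kruskal:
D-E (3): add — endpoints in different components.
A-D (5): add — endpoints in different components.
B-E (7): add — endpoints in different components.
A-E (9): skip — A and E already connected.
B-C (13): add — endpoints in different components.
Every non-tree edge has weight strictly greater than the heaviest edge on the tree path between its endpoints, so the MST is unique.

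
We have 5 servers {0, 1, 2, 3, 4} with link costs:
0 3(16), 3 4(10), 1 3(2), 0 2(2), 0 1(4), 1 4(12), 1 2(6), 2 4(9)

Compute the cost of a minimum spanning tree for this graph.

Prim, starting at 1.
Step 1: frontier [1 3 2, 0 1 4, 1 2 6, 1 4 12] → take 1 3 (2); add 3.
Step 2: frontier [0 1 4, 1 2 6, 1 4 12, 3 4 10, 0 3 16] → take 0 1 (4); add 0.
Step 3: frontier [0 2 2, 1 2 6, 1 4 12, 3 4 10] → take 0 2 (2); add 2.
Step 4: frontier [1 4 12, 2 4 9, 3 4 10] → take 2 4 (9); add 4.
MST edges: 1 3, 0 1, 0 2, 2 4; total weight 2+4+2+9 = 17.

17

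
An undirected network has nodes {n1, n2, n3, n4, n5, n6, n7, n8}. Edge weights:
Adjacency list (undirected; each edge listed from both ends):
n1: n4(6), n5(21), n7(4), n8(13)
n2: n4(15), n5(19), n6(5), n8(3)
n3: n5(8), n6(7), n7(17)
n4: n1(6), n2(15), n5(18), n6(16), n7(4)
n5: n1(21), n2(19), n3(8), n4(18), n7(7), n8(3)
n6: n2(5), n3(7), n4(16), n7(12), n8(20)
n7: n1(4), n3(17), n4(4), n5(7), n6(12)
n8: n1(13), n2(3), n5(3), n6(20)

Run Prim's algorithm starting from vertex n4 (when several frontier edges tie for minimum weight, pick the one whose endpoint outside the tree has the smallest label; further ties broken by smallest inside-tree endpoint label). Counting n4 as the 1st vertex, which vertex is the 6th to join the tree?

n2

Grow the tree from n4 using Prim:
Step 1: cheapest edge leaving the tree is n4—n7 (4); add n7.
Step 2: cheapest edge leaving the tree is n1—n7 (4); add n1.
Step 3: cheapest edge leaving the tree is n5—n7 (7); add n5.
Step 4: cheapest edge leaving the tree is n5—n8 (3); add n8.
Step 5: cheapest edge leaving the tree is n2—n8 (3); add n2.
Step 6: cheapest edge leaving the tree is n2—n6 (5); add n6.
Step 7: cheapest edge leaving the tree is n3—n6 (7); add n3.
Vertex order: n4, n7, n1, n5, n8, n2, n6, n3. The 6th vertex is n2.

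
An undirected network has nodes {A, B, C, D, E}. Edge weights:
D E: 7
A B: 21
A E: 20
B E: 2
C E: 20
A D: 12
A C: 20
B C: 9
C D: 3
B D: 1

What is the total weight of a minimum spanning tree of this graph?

18

Grow the tree from B using Prim:
Step 1: frontier [B D 1, B E 2, B C 9, A B 21] → take B D (1); add D.
Step 2: frontier [B E 2, B C 9, A B 21, C D 3, D E 7, A D 12] → take B E (2); add E.
Step 3: frontier [B C 9, A B 21, C D 3, A D 12, A E 20, C E 20] → take C D (3); add C.
Step 4: frontier [A B 21, A C 20, A D 12, A E 20] → take A D (12); add A.
MST edges: B D, B E, C D, A D; total weight 1+2+3+12 = 18.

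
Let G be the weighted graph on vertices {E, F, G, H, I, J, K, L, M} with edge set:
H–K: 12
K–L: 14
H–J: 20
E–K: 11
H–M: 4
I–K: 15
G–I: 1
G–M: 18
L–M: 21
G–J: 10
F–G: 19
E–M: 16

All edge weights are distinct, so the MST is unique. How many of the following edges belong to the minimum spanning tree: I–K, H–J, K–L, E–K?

Kruskal: consider edges lightest-first.
G–I (1): add — endpoints in different components.
H–M (4): add — endpoints in different components.
G–J (10): add — endpoints in different components.
E–K (11): add — endpoints in different components.
H–K (12): add — endpoints in different components.
K–L (14): add — endpoints in different components.
I–K (15): add — endpoints in different components.
E–M (16): skip — E and M already connected.
G–M (18): skip — G and M already connected.
F–G (19): add — endpoints in different components.
MST edge set: {G–I, H–M, G–J, E–K, H–K, K–L, I–K, F–G}.
Of the listed edges, {I–K, K–L, E–K} are in the MST → 3.

3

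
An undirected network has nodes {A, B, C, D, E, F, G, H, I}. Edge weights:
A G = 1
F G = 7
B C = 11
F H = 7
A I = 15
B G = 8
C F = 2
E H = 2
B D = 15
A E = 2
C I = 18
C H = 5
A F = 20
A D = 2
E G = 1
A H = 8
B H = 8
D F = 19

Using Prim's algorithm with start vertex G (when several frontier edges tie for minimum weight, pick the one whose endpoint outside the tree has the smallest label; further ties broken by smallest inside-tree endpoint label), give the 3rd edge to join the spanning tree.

A-D

Grow the tree from G using Prim:
Step 1: cheapest edge leaving the tree is A G (1); add A.
Step 2: cheapest edge leaving the tree is E G (1); add E.
Step 3: cheapest edge leaving the tree is A D (2); add D.
Step 4: cheapest edge leaving the tree is E H (2); add H.
Step 5: cheapest edge leaving the tree is C H (5); add C.
Step 6: cheapest edge leaving the tree is C F (2); add F.
Step 7: cheapest edge leaving the tree is B G (8); add B.
Step 8: cheapest edge leaving the tree is A I (15); add I.
The 3rd edge added is A D.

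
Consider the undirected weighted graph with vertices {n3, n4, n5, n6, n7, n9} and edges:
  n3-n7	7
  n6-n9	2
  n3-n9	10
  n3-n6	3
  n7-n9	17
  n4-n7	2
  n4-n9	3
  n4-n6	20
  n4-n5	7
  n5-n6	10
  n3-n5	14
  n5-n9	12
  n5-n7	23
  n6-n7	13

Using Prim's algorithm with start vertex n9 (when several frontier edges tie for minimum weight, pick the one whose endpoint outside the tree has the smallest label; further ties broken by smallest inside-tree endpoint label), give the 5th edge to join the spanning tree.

Prim's algorithm from n9:
Step 1: frontier [n6-n9 2, n4-n9 3, n3-n9 10, n5-n9 12, n7-n9 17] → take n6-n9 (2); add n6.
Step 2: frontier [n3-n6 3, n5-n6 10, n6-n7 13, n4-n6 20, n4-n9 3, n3-n9 10, n5-n9 12, n7-n9 17] → take n3-n6 (3); add n3.
Step 3: frontier [n3-n7 7, n3-n5 14, n5-n6 10, n6-n7 13, n4-n6 20, n4-n9 3, n5-n9 12, n7-n9 17] → take n4-n9 (3); add n4.
Step 4: frontier [n3-n7 7, n3-n5 14, n4-n7 2, n4-n5 7, n5-n6 10, n6-n7 13, n5-n9 12, n7-n9 17] → take n4-n7 (2); add n7.
Step 5: frontier [n3-n5 14, n4-n5 7, n5-n6 10, n5-n7 23, n5-n9 12] → take n4-n5 (7); add n5.
The 5th edge added is n4-n5.

n4-n5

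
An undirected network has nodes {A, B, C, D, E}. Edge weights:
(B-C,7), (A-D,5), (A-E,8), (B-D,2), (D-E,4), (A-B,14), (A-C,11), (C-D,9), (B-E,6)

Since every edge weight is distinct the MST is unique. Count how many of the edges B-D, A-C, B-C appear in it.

Kruskal's algorithm — process edges by increasing weight (ties by edge label):
B-D (2): add. Components now {A} {B,D} {C} {E}
D-E (4): add. Components now {A} {B,D,E} {C}
A-D (5): add. Components now {A,B,D,E} {C}
B-E (6): skip — B and E already connected.
B-C (7): add. Components now {A,B,C,D,E}
MST edge set: {B-D, D-E, A-D, B-C}.
Of the listed edges, {B-D, B-C} are in the MST → 2.

2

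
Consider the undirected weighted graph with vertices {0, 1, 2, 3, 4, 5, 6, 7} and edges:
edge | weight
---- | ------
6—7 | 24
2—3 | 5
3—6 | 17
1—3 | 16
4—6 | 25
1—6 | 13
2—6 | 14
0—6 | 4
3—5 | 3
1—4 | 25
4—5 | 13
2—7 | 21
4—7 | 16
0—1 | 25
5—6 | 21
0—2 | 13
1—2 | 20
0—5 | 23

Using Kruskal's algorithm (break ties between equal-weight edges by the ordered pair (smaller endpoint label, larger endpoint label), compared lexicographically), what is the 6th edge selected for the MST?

Kruskal's algorithm — process edges by increasing weight (ties by edge label):
3—5 (3): add — endpoints in different components.
0—6 (4): add — endpoints in different components.
2—3 (5): add — endpoints in different components.
0—2 (13): add — endpoints in different components.
1—6 (13): add — endpoints in different components.
4—5 (13): add — endpoints in different components.
2—6 (14): skip — 2 and 6 already connected.
1—3 (16): skip — 1 and 3 already connected.
4—7 (16): add — endpoints in different components.
The 6th edge added is 4—5.

4-5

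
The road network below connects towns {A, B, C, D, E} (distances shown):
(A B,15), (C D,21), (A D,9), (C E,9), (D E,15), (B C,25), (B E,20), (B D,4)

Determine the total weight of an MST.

Sort edges by weight, then run Kruskal:
B D (4): add — endpoints in different components.
A D (9): add — endpoints in different components.
C E (9): add — endpoints in different components.
A B (15): skip — A and B already connected.
D E (15): add — endpoints in different components.
MST edges: B D, A D, C E, D E; total weight 4+9+9+15 = 37.

37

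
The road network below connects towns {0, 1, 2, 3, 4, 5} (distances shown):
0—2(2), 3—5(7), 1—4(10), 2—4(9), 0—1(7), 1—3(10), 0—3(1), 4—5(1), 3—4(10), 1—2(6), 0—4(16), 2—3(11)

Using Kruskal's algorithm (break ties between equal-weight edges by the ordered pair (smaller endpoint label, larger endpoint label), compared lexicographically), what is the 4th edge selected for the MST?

Kruskal: consider edges lightest-first.
0—3 (1): add — endpoints in different components.
4—5 (1): add — endpoints in different components.
0—2 (2): add — endpoints in different components.
1—2 (6): add — endpoints in different components.
0—1 (7): skip — 0 and 1 already connected.
3—5 (7): add — endpoints in different components.
The 4th edge added is 1—2.

1-2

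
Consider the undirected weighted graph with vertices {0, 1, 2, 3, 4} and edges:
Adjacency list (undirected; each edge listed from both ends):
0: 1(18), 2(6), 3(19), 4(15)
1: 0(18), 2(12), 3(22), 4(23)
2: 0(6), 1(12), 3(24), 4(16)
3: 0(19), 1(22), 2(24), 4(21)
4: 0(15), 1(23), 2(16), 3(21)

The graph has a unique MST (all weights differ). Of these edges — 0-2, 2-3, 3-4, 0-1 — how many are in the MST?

1

Sort edges by weight, then run Kruskal:
0-2 (6): add. Components now {0,2} {1} {3} {4}
1-2 (12): add. Components now {0,1,2} {3} {4}
0-4 (15): add. Components now {0,1,2,4} {3}
2-4 (16): skip — 2 and 4 already connected.
0-1 (18): skip — 0 and 1 already connected.
0-3 (19): add. Components now {0,1,2,3,4}
MST edge set: {0-2, 1-2, 0-4, 0-3}.
Of the listed edges, {0-2} are in the MST → 1.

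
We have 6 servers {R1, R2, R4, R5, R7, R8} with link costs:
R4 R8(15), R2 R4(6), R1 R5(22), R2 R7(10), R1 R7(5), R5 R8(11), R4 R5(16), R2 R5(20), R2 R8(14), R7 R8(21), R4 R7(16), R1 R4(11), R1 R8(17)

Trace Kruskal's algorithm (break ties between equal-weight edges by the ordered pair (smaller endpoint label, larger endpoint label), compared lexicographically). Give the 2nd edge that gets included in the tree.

R2-R4

Kruskal's algorithm — process edges by increasing weight (ties by edge label):
R1 R7 (5): add — endpoints in different components.
R2 R4 (6): add — endpoints in different components.
R2 R7 (10): add — endpoints in different components.
R1 R4 (11): skip — R4 and R1 already connected.
R5 R8 (11): add — endpoints in different components.
R2 R8 (14): add — endpoints in different components.
The 2nd edge added is R2 R4.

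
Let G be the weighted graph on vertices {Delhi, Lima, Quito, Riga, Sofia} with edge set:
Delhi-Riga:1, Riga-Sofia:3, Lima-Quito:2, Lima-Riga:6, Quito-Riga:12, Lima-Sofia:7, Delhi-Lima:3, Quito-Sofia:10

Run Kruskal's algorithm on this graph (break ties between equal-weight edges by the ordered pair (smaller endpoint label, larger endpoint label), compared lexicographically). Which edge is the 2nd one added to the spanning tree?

Lima-Quito

Kruskal: consider edges lightest-first.
Delhi-Riga (1): add. Components now {Quito} {Sofia} {Lima} {Delhi,Riga}
Lima-Quito (2): add. Components now {Lima,Quito} {Sofia} {Delhi,Riga}
Delhi-Lima (3): add. Components now {Delhi,Lima,Quito,Riga} {Sofia}
Riga-Sofia (3): add. Components now {Delhi,Lima,Quito,Riga,Sofia}
The 2nd edge added is Lima-Quito.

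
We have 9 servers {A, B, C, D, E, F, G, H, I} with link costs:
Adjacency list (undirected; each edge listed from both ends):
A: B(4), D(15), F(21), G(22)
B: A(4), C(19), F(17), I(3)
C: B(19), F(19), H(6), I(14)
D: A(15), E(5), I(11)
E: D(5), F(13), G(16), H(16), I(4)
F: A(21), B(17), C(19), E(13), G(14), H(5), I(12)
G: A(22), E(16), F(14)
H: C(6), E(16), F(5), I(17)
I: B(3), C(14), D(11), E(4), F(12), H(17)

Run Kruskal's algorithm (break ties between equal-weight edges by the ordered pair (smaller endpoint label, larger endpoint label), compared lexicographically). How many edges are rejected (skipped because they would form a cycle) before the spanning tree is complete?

Kruskal's algorithm — process edges by increasing weight (ties by edge label):
B—I (3): add — endpoints in different components.
A—B (4): add — endpoints in different components.
E—I (4): add — endpoints in different components.
D—E (5): add — endpoints in different components.
F—H (5): add — endpoints in different components.
C—H (6): add — endpoints in different components.
D—I (11): skip — D and I already connected.
F—I (12): add — endpoints in different components.
E—F (13): skip — E and F already connected.
C—I (14): skip — C and I already connected.
F—G (14): add — endpoints in different components.
Edges rejected before the tree was complete: 3.

3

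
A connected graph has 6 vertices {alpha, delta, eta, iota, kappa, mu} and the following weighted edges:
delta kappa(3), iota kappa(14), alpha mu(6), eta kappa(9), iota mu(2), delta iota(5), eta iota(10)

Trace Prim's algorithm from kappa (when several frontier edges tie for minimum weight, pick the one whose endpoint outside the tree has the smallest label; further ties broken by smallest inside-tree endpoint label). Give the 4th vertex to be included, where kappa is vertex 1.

Grow the tree from kappa using Prim:
Step 1: cheapest edge leaving the tree is delta kappa (3); add delta.
Step 2: cheapest edge leaving the tree is delta iota (5); add iota.
Step 3: cheapest edge leaving the tree is iota mu (2); add mu.
Step 4: cheapest edge leaving the tree is alpha mu (6); add alpha.
Step 5: cheapest edge leaving the tree is eta kappa (9); add eta.
Vertex order: kappa, delta, iota, mu, alpha, eta. The 4th vertex is mu.

mu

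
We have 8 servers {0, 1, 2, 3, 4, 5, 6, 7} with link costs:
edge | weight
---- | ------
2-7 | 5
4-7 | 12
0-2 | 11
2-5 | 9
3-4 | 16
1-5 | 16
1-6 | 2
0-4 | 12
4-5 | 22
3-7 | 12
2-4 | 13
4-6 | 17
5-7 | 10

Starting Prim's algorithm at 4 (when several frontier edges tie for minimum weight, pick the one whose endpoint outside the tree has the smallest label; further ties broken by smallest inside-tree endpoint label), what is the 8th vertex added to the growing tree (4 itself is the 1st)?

Grow the tree from 4 using Prim:
Step 1: cheapest edge leaving the tree is 0-4 (12); add 0.
Step 2: cheapest edge leaving the tree is 0-2 (11); add 2.
Step 3: cheapest edge leaving the tree is 2-7 (5); add 7.
Step 4: cheapest edge leaving the tree is 2-5 (9); add 5.
Step 5: cheapest edge leaving the tree is 3-7 (12); add 3.
Step 6: cheapest edge leaving the tree is 1-5 (16); add 1.
Step 7: cheapest edge leaving the tree is 1-6 (2); add 6.
Vertex order: 4, 0, 2, 7, 5, 3, 1, 6. The 8th vertex is 6.

6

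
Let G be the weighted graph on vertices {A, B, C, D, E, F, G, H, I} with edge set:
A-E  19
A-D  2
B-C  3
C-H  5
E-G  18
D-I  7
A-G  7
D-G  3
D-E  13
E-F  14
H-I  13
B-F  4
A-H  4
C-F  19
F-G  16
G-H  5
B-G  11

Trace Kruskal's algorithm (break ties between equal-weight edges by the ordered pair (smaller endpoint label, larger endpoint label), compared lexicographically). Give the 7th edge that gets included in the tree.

Kruskal's algorithm — process edges by increasing weight (ties by edge label):
A-D (2): add — endpoints in different components.
B-C (3): add — endpoints in different components.
D-G (3): add — endpoints in different components.
A-H (4): add — endpoints in different components.
B-F (4): add — endpoints in different components.
C-H (5): add — endpoints in different components.
G-H (5): skip — G and H already connected.
A-G (7): skip — A and G already connected.
D-I (7): add — endpoints in different components.
B-G (11): skip — B and G already connected.
D-E (13): add — endpoints in different components.
The 7th edge added is D-I.

D-I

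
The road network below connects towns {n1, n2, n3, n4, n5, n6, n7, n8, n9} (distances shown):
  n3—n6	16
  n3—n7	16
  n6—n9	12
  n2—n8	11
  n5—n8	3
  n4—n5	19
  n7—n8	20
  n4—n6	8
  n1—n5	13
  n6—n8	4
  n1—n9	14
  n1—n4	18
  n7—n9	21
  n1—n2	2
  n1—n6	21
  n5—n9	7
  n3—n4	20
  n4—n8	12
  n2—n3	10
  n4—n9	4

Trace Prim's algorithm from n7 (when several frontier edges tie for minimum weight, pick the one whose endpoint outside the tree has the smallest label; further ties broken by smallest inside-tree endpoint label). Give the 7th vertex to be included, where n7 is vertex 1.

n6

Prim, starting at n7.
Step 1: cheapest edge leaving the tree is n3—n7 (16); add n3.
Step 2: cheapest edge leaving the tree is n2—n3 (10); add n2.
Step 3: cheapest edge leaving the tree is n1—n2 (2); add n1.
Step 4: cheapest edge leaving the tree is n2—n8 (11); add n8.
Step 5: cheapest edge leaving the tree is n5—n8 (3); add n5.
Step 6: cheapest edge leaving the tree is n6—n8 (4); add n6.
Step 7: cheapest edge leaving the tree is n5—n9 (7); add n9.
Step 8: cheapest edge leaving the tree is n4—n9 (4); add n4.
Vertex order: n7, n3, n2, n1, n8, n5, n6, n9, n4. The 7th vertex is n6.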